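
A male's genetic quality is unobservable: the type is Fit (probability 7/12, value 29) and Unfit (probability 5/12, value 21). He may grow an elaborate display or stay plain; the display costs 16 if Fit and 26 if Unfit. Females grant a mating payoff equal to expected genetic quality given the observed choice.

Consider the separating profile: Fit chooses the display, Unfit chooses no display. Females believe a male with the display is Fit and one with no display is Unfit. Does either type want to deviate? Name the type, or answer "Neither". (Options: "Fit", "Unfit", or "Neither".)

The display pays 29; no display pays 21.
Fit: assigned the display, nets 29 − 16 = 13; deviating to no display nets 21.
Unfit: assigned no display, nets 21; deviating to the display nets 29 − 26 = 3.
The Fit type gains 8 by deviating.

Fit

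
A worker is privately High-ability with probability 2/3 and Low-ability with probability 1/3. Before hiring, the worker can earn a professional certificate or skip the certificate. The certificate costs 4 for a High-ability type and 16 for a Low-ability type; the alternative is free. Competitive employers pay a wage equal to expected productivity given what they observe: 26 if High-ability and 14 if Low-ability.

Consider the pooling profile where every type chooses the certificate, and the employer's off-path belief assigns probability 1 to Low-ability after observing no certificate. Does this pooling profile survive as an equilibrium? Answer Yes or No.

No

On path, the employer holds the prior and pays 2/3·26 + 1/3·14 = 22. Off path (no certificate), believing Low-ability, it pays 14.
High-ability: the certificate nets 22 − 4 = 18; no certificate nets 14. High-ability stays.
Low-ability: the certificate nets 22 − 16 = 6; no certificate nets 14. Low-ability would deviate.
A type deviates, so pooling fails.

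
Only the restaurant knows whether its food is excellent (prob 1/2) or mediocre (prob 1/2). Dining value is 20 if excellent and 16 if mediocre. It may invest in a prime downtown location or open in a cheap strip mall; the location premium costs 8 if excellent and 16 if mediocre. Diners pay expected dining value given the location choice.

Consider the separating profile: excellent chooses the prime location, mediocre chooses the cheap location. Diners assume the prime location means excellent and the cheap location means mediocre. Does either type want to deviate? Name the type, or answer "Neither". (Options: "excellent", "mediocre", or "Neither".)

excellent

The prime location pays 20; the cheap location pays 16.
excellent: assigned the prime location, nets 20 − 8 = 12; deviating to the cheap location nets 16.
mediocre: assigned the cheap location, nets 16; deviating to the prime location nets 20 − 16 = 4.
The excellent type gains 4 by deviating.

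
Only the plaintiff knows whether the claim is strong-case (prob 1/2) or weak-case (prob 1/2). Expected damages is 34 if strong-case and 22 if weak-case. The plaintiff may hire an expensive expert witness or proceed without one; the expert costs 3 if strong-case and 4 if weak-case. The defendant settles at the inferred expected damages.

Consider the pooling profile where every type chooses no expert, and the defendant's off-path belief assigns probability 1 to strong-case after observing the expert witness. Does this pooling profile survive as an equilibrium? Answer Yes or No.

On path, the defendant holds the prior and pays 1/2·34 + 1/2·22 = 28. Off path (the expert witness), believing strong-case, it pays 34.
strong-case: no expert nets 28; the expert witness nets 34 − 3 = 31. strong-case would deviate.
weak-case: no expert nets 28; the expert witness nets 34 − 4 = 30. weak-case would deviate.
A type deviates, so pooling fails.

No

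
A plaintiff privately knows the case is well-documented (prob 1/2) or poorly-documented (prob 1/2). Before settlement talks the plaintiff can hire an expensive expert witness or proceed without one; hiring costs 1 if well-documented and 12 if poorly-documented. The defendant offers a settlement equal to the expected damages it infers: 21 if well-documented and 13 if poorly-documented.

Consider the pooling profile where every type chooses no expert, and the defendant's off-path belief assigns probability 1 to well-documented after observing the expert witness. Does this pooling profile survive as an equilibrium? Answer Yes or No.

On path, the defendant holds the prior and pays 1/2·21 + 1/2·13 = 17. Off path (the expert witness), believing well-documented, it pays 21.
well-documented: no expert nets 17; the expert witness nets 21 − 1 = 20. well-documented would deviate.
poorly-documented: no expert nets 17; the expert witness nets 21 − 12 = 9. poorly-documented stays.
A type deviates, so pooling fails.

No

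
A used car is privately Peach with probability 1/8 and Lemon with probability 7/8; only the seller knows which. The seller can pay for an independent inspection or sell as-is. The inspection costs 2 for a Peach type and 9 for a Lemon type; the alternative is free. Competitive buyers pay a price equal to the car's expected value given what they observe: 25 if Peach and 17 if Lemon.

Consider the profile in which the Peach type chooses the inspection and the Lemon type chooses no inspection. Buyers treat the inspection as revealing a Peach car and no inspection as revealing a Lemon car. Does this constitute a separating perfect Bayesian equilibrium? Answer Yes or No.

Under these beliefs, the inspection earns price 25 and no inspection earns price 17.
Peach: the inspection nets 25 − 2 = 23; no inspection nets 17. Peach prefers the inspection.
Lemon: the inspection nets 25 − 9 = 16; no inspection nets 17. Lemon prefers no inspection.
Neither type deviates, so the separating profile is an equilibrium.

Yes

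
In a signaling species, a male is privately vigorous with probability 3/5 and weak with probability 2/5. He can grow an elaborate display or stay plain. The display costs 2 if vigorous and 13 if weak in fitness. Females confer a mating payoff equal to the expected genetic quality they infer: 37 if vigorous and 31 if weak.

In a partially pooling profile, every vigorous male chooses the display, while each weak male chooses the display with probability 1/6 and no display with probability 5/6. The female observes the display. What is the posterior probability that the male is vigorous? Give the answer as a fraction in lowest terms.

9/10

P(the display) = (3/5)·1 + (2/5)·(1/6) = 2/3.
By Bayes' rule, P(vigorous | the display) = (3/5) / (2/3) = 9/10.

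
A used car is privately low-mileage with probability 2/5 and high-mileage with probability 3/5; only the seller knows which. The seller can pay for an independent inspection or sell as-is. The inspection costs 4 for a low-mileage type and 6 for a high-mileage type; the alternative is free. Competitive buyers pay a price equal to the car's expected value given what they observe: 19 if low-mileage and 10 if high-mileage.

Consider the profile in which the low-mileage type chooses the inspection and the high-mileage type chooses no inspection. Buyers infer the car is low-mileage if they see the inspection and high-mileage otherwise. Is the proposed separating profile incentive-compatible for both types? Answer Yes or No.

No

Under these beliefs, the inspection earns price 19 and no inspection earns price 10.
low-mileage: the inspection nets 19 − 4 = 15; no inspection nets 10. low-mileage prefers the inspection.
high-mileage: the inspection nets 19 − 6 = 13; no inspection nets 10. high-mileage would deviate to the inspection.
high-mileage has a profitable deviation, so the profile is not an equilibrium.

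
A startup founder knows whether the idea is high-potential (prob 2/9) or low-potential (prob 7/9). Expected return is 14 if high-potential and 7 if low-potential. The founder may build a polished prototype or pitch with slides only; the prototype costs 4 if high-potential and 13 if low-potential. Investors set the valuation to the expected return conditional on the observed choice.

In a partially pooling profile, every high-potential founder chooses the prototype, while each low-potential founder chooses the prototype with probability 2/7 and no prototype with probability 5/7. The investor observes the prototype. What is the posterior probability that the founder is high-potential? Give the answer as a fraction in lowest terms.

1/2

P(the prototype) = (2/9)·1 + (7/9)·(2/7) = 4/9.
By Bayes' rule, P(high-potential | the prototype) = (2/9) / (4/9) = 1/2.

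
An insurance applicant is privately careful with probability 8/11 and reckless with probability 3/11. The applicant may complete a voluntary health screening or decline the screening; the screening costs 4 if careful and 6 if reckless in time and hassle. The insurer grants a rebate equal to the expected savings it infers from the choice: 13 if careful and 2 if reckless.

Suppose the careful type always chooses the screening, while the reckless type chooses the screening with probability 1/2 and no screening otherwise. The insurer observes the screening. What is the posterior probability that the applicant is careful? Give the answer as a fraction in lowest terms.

16/19

P(the screening) = (8/11)·1 + (3/11)·(1/2) = 19/22.
By Bayes' rule, P(careful | the screening) = (8/11) / (19/22) = 16/19.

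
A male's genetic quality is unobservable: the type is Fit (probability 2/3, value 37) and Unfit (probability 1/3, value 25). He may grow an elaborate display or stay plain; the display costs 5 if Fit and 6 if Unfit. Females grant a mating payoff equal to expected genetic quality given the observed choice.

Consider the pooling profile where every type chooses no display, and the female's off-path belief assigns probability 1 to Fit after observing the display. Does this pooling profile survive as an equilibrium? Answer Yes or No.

On path, the female holds the prior and pays 2/3·37 + 1/3·25 = 33. Off path (the display), believing Fit, it pays 37.
Fit: no display nets 33; the display nets 37 − 5 = 32. Fit stays.
Unfit: no display nets 33; the display nets 37 − 6 = 31. Unfit stays.
No type deviates, so pooling is sustained.

Yes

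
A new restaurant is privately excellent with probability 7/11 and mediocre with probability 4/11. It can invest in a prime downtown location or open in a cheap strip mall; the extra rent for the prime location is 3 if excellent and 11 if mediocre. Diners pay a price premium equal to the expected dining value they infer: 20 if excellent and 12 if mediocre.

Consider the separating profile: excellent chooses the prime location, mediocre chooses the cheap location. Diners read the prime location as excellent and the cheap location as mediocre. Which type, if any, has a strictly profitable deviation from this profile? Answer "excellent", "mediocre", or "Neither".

Neither

The prime location pays 20; the cheap location pays 12.
excellent: assigned the prime location, nets 20 − 3 = 17; deviating to the cheap location nets 12.
mediocre: assigned the cheap location, nets 12; deviating to the prime location nets 20 − 11 = 9.
Both types strictly prefer their assigned action; no profitable deviation.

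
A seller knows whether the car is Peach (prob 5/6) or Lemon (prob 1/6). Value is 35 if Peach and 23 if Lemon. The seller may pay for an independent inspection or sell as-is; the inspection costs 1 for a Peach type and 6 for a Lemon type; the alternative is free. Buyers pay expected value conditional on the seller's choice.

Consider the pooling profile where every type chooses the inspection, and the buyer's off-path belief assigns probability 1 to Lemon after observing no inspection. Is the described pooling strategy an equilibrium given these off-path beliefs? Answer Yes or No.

Yes

On path, the buyer holds the prior and pays 5/6·35 + 1/6·23 = 33. Off path (no inspection), believing Lemon, it pays 23.
Peach: the inspection nets 33 − 1 = 32; no inspection nets 23. Peach stays.
Lemon: the inspection nets 33 − 6 = 27; no inspection nets 23. Lemon stays.
No type deviates, so pooling is sustained.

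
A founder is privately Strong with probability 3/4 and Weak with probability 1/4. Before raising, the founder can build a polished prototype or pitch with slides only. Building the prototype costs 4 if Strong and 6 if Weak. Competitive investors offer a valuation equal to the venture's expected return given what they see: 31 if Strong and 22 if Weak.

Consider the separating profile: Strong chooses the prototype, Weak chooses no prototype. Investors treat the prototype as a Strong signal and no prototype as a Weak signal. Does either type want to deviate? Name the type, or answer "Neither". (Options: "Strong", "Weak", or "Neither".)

Weak

The prototype pays 31; no prototype pays 22.
Strong: assigned the prototype, nets 31 − 4 = 27; deviating to no prototype nets 22.
Weak: assigned no prototype, nets 22; deviating to the prototype nets 31 − 6 = 25.
The Weak type gains 3 by deviating.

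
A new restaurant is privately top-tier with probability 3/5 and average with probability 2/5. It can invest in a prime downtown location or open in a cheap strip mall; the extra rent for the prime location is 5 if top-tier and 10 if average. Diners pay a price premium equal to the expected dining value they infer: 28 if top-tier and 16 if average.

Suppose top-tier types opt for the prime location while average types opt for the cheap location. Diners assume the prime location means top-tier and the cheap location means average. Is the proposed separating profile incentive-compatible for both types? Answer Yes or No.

No

Under these beliefs, the prime location earns price premium 28 and the cheap location earns price premium 16.
top-tier: the prime location nets 28 − 5 = 23; the cheap location nets 16. top-tier prefers the prime location.
average: the prime location nets 28 − 10 = 18; the cheap location nets 16. average would deviate to the prime location.
average has a profitable deviation, so the profile is not an equilibrium.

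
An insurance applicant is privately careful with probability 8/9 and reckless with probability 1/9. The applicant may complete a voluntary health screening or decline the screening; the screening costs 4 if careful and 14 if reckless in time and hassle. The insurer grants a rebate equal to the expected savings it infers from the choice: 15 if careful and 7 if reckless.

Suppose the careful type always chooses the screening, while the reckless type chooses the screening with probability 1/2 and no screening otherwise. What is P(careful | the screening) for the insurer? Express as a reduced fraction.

16/17

P(the screening) = (8/9)·1 + (1/9)·(1/2) = 17/18.
By Bayes' rule, P(careful | the screening) = (8/9) / (17/18) = 16/17.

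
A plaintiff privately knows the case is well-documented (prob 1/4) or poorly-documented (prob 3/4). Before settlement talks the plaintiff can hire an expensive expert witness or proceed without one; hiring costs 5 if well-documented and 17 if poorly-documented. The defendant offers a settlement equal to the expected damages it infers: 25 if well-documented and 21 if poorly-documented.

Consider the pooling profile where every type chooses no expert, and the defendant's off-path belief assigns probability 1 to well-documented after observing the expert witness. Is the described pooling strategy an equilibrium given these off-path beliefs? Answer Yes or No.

Yes

On path, the defendant holds the prior and pays 1/4·25 + 3/4·21 = 22. Off path (the expert witness), believing well-documented, it pays 25.
well-documented: no expert nets 22; the expert witness nets 25 − 5 = 20. well-documented stays.
poorly-documented: no expert nets 22; the expert witness nets 25 − 17 = 8. poorly-documented stays.
No type deviates, so pooling is sustained.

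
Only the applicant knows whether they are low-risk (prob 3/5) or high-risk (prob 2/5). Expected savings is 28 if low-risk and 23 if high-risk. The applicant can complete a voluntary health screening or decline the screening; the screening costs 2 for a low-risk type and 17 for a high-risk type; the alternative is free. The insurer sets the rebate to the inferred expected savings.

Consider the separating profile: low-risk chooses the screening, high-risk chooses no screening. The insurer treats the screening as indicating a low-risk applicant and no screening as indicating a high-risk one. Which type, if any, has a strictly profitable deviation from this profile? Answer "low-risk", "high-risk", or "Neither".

Neither

The screening pays 28; no screening pays 23.
low-risk: assigned the screening, nets 28 − 2 = 26; deviating to no screening nets 23.
high-risk: assigned no screening, nets 23; deviating to the screening nets 28 − 17 = 11.
Both types strictly prefer their assigned action; no profitable deviation.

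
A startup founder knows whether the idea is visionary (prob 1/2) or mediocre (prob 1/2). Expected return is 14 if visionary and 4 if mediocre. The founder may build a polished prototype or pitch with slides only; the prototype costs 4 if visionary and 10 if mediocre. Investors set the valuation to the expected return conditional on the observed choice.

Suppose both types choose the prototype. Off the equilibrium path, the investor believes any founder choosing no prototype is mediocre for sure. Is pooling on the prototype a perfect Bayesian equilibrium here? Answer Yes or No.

On path, the investor holds the prior and pays 1/2·14 + 1/2·4 = 9. Off path (no prototype), believing mediocre, it pays 4.
visionary: the prototype nets 9 − 4 = 5; no prototype nets 4. visionary stays.
mediocre: the prototype nets 9 − 10 = -1; no prototype nets 4. mediocre would deviate.
A type deviates, so pooling fails.

No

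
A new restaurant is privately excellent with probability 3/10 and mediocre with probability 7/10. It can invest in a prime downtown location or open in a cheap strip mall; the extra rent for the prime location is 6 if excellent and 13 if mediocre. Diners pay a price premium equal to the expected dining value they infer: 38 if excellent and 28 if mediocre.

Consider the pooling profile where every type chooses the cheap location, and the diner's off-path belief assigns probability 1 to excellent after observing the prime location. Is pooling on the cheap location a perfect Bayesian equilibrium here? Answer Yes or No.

No

On path, the diner holds the prior and pays 3/10·38 + 7/10·28 = 31. Off path (the prime location), believing excellent, it pays 38.
excellent: the cheap location nets 31; the prime location nets 38 − 6 = 32. excellent would deviate.
mediocre: the cheap location nets 31; the prime location nets 38 − 13 = 25. mediocre stays.
A type deviates, so pooling fails.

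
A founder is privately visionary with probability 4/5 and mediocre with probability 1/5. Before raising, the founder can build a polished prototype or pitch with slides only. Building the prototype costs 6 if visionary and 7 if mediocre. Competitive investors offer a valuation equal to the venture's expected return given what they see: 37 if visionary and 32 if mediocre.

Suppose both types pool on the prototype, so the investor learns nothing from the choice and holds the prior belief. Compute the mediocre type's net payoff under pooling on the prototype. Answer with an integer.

29

Pooled valuation = 4/5·37 + 1/5·32 = 36.
mediocre pays cost 7 for the prototype, so net payoff = 36 − 7 = 29.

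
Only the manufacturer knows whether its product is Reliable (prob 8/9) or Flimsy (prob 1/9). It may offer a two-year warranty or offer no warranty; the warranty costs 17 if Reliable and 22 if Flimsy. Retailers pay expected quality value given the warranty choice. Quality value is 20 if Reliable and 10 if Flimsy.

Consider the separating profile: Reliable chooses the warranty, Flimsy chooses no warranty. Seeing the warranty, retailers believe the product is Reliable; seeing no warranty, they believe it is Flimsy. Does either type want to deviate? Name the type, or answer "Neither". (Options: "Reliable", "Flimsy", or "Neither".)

The warranty pays 20; no warranty pays 10.
Reliable: assigned the warranty, nets 20 − 17 = 3; deviating to no warranty nets 10.
Flimsy: assigned no warranty, nets 10; deviating to the warranty nets 20 − 22 = -2.
The Reliable type gains 7 by deviating.

Reliable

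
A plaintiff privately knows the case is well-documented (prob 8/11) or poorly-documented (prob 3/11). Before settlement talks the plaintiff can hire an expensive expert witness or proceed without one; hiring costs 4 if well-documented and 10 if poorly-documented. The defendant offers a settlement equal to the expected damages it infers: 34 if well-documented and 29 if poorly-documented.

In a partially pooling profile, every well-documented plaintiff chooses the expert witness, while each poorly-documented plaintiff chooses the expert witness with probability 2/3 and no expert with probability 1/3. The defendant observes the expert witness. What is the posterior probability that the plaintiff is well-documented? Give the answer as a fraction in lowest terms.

P(the expert witness) = (8/11)·1 + (3/11)·(2/3) = 10/11.
By Bayes' rule, P(well-documented | the expert witness) = (8/11) / (10/11) = 4/5.

4/5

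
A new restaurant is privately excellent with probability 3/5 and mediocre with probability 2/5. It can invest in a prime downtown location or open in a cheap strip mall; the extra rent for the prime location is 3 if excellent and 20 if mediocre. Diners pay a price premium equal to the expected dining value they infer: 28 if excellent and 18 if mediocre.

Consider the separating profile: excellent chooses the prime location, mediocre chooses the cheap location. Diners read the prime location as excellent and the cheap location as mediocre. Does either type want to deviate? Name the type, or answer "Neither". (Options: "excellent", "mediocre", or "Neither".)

The prime location pays 28; the cheap location pays 18.
excellent: assigned the prime location, nets 28 − 3 = 25; deviating to the cheap location nets 18.
mediocre: assigned the cheap location, nets 18; deviating to the prime location nets 28 − 20 = 8.
Both types strictly prefer their assigned action; no profitable deviation.

Neither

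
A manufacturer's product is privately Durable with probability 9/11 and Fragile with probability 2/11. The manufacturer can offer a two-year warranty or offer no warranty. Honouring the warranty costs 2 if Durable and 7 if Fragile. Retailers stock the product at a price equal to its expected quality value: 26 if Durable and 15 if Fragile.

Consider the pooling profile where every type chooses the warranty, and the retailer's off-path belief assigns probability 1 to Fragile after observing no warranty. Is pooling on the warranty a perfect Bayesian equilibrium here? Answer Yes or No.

On path, the retailer holds the prior and pays 9/11·26 + 2/11·15 = 24. Off path (no warranty), believing Fragile, it pays 15.
Durable: the warranty nets 24 − 2 = 22; no warranty nets 15. Durable stays.
Fragile: the warranty nets 24 − 7 = 17; no warranty nets 15. Fragile stays.
No type deviates, so pooling is sustained.

Yes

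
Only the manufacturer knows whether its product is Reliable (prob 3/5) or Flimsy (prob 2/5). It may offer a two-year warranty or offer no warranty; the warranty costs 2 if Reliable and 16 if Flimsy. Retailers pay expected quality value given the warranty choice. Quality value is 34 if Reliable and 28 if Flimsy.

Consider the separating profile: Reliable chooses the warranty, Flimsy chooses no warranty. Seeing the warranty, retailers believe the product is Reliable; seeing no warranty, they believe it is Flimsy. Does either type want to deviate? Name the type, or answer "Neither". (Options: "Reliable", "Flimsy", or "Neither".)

Neither

The warranty pays 34; no warranty pays 28.
Reliable: assigned the warranty, nets 34 − 2 = 32; deviating to no warranty nets 28.
Flimsy: assigned no warranty, nets 28; deviating to the warranty nets 34 − 16 = 18.
Both types strictly prefer their assigned action; no profitable deviation.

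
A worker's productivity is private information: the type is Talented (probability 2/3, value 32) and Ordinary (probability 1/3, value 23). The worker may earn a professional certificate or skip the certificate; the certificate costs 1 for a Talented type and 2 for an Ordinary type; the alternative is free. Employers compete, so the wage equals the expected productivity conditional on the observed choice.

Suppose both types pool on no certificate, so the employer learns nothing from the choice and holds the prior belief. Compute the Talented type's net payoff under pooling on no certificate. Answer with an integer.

Pooled wage = 2/3·32 + 1/3·23 = 29.
Talented pays no cost for no certificate, so net payoff = 29.

29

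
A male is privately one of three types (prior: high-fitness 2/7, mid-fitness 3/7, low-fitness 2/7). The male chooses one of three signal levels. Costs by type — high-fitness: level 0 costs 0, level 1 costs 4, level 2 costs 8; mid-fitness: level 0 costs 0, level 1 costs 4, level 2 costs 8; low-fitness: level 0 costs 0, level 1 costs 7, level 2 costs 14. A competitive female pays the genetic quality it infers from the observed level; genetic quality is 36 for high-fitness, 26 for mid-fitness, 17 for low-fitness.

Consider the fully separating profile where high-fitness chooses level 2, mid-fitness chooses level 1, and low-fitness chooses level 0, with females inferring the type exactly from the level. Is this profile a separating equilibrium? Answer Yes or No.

Separating mating payoffs: level 2 → 36, level 1 → 26, level 0 → 17.
high-fitness (assigned level 2): level 0: 17 − 0 = 17; level 1: 26 − 4 = 22; level 2: 36 − 8 = 28. high-fitness stays.
mid-fitness (assigned level 1): level 0: 17 − 0 = 17; level 1: 26 − 4 = 22; level 2: 36 − 8 = 28. mid-fitness prefers level 2.
low-fitness (assigned level 0): level 0: 17 − 0 = 17; level 1: 26 − 7 = 19; level 2: 36 − 14 = 22. low-fitness prefers level 2.
At least one type deviates; the separating profile fails.

No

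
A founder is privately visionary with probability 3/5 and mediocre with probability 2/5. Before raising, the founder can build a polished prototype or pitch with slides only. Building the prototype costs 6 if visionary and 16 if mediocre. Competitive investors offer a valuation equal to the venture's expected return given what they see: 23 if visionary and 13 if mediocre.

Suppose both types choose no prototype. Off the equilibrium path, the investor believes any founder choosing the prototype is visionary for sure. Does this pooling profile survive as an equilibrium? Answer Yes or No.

Yes

On path, the investor holds the prior and pays 3/5·23 + 2/5·13 = 19. Off path (the prototype), believing visionary, it pays 23.
visionary: no prototype nets 19; the prototype nets 23 − 6 = 17. visionary stays.
mediocre: no prototype nets 19; the prototype nets 23 − 16 = 7. mediocre stays.
No type deviates, so pooling is sustained.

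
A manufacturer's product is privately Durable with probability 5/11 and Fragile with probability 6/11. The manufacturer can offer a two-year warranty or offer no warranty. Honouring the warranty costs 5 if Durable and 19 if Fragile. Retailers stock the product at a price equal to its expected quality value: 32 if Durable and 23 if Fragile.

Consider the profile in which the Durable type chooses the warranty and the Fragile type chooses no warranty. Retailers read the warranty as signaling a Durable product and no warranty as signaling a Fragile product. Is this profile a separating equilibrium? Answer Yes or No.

Yes

Under these beliefs, the warranty earns price 32 and no warranty earns price 23.
Durable: the warranty nets 32 − 5 = 27; no warranty nets 23. Durable prefers the warranty.
Fragile: the warranty nets 32 − 19 = 13; no warranty nets 23. Fragile prefers no warranty.
Neither type deviates, so the separating profile is an equilibrium.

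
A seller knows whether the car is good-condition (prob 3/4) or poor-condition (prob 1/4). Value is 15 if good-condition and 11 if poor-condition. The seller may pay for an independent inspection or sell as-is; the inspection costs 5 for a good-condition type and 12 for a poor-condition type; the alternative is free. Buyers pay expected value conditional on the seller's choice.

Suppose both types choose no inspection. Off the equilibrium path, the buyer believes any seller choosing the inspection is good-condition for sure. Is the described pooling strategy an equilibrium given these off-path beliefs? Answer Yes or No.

On path, the buyer holds the prior and pays 3/4·15 + 1/4·11 = 14. Off path (the inspection), believing good-condition, it pays 15.
good-condition: no inspection nets 14; the inspection nets 15 − 5 = 10. good-condition stays.
poor-condition: no inspection nets 14; the inspection nets 15 − 12 = 3. poor-condition stays.
No type deviates, so pooling is sustained.

Yes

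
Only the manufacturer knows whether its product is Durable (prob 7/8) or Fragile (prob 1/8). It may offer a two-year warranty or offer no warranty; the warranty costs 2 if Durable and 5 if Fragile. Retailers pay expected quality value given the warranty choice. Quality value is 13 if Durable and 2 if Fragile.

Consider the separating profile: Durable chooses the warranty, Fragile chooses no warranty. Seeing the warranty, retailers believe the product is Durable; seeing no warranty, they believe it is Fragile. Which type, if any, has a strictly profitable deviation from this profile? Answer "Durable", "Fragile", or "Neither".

Fragile

The warranty pays 13; no warranty pays 2.
Durable: assigned the warranty, nets 13 − 2 = 11; deviating to no warranty nets 2.
Fragile: assigned no warranty, nets 2; deviating to the warranty nets 13 − 5 = 8.
The Fragile type gains 6 by deviating.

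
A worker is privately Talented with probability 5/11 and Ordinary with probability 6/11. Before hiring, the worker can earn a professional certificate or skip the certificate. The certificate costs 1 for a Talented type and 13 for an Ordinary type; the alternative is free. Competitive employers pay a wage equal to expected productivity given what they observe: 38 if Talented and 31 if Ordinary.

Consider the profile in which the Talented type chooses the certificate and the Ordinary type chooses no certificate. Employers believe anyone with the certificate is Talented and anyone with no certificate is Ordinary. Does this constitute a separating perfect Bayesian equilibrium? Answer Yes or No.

Yes

Under these beliefs, the certificate earns wage 38 and no certificate earns wage 31.
Talented: the certificate nets 38 − 1 = 37; no certificate nets 31. Talented prefers the certificate.
Ordinary: the certificate nets 38 − 13 = 25; no certificate nets 31. Ordinary prefers no certificate.
Neither type deviates, so the separating profile is an equilibrium.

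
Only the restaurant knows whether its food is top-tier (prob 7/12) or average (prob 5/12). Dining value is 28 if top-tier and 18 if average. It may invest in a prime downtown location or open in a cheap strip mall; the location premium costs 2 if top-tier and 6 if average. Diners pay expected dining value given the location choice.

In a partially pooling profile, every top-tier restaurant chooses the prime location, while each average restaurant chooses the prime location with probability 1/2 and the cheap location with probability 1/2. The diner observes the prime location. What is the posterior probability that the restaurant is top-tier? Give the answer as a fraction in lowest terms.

P(the prime location) = (7/12)·1 + (5/12)·(1/2) = 19/24.
By Bayes' rule, P(top-tier | the prime location) = (7/12) / (19/24) = 14/19.

14/19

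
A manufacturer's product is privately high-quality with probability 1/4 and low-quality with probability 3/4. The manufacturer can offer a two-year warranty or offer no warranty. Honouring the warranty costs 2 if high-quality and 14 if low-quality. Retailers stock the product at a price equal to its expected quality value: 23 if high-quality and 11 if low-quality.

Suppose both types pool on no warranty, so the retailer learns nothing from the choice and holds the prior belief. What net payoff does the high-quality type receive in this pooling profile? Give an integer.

Pooled price = 1/4·23 + 3/4·11 = 14.
high-quality pays no cost for no warranty, so net payoff = 14.

14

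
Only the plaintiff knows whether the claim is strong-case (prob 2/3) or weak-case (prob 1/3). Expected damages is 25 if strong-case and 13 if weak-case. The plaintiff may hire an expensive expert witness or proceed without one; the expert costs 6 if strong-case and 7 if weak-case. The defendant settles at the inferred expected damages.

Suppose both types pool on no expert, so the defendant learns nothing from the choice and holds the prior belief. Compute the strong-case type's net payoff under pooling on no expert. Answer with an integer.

Pooled settlement = 2/3·25 + 1/3·13 = 21.
strong-case pays no cost for no expert, so net payoff = 21.

21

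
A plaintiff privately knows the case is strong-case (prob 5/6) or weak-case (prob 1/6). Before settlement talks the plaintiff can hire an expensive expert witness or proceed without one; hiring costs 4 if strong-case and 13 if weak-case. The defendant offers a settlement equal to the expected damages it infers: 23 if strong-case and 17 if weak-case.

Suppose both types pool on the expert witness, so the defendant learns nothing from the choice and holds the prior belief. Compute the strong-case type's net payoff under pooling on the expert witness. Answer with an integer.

18

Pooled settlement = 5/6·23 + 1/6·17 = 22.
strong-case pays cost 4 for the expert witness, so net payoff = 22 − 4 = 18.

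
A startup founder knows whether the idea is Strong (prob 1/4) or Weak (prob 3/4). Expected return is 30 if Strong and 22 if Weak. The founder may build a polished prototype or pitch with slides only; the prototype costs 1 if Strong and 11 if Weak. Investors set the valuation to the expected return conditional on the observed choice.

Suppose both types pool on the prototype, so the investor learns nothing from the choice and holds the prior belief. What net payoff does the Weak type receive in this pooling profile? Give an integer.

Pooled valuation = 1/4·30 + 3/4·22 = 24.
Weak pays cost 11 for the prototype, so net payoff = 24 − 11 = 13.

13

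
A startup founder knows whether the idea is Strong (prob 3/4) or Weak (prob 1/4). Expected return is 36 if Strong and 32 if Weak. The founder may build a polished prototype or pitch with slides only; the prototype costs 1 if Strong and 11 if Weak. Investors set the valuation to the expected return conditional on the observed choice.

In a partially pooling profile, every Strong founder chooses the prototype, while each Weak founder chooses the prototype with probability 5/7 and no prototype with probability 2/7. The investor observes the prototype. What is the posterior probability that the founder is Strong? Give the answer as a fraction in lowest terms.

P(the prototype) = (3/4)·1 + (1/4)·(5/7) = 13/14.
By Bayes' rule, P(Strong | the prototype) = (3/4) / (13/14) = 21/26.

21/26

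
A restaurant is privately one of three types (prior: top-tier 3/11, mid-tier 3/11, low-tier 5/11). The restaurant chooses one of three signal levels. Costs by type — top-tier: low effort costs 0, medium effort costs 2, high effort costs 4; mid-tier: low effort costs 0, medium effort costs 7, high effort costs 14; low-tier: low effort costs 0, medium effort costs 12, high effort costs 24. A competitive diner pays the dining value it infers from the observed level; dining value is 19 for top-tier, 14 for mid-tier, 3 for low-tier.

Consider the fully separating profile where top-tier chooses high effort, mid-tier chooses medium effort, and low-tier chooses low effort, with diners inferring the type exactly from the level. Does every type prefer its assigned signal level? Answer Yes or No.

Separating price premiums: high effort → 19, medium effort → 14, low effort → 3.
top-tier (assigned high effort): low effort: 3 − 0 = 3; medium effort: 14 − 2 = 12; high effort: 19 − 4 = 15. top-tier stays.
mid-tier (assigned medium effort): low effort: 3 − 0 = 3; medium effort: 14 − 7 = 7; high effort: 19 − 14 = 5. mid-tier stays.
low-tier (assigned low effort): low effort: 3 − 0 = 3; medium effort: 14 − 12 = 2; high effort: 19 − 24 = -5. low-tier stays.
Every type prefers its assigned level; separation holds.

Yes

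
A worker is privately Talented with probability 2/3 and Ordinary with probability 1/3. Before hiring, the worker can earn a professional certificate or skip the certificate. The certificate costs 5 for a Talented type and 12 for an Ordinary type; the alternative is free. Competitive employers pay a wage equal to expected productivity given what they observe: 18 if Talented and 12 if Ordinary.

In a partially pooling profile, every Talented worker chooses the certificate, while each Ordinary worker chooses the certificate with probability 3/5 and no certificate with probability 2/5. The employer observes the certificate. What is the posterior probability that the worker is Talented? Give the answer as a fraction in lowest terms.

P(the certificate) = (2/3)·1 + (1/3)·(3/5) = 13/15.
By Bayes' rule, P(Talented | the certificate) = (2/3) / (13/15) = 10/13.

10/13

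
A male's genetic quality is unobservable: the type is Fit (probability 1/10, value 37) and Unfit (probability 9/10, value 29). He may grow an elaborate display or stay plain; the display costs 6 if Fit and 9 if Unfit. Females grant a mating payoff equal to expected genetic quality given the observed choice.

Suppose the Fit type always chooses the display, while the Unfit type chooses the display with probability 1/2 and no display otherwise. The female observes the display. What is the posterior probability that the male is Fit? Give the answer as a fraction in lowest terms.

P(the display) = (1/10)·1 + (9/10)·(1/2) = 11/20.
By Bayes' rule, P(Fit | the display) = (1/10) / (11/20) = 2/11.

2/11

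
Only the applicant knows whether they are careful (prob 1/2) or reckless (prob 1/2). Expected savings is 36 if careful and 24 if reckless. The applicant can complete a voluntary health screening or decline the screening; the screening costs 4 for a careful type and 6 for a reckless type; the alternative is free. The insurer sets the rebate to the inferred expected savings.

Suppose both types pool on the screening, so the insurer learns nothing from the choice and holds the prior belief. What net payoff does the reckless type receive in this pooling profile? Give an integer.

Pooled rebate = 1/2·36 + 1/2·24 = 30.
reckless pays cost 6 for the screening, so net payoff = 30 − 6 = 24.

24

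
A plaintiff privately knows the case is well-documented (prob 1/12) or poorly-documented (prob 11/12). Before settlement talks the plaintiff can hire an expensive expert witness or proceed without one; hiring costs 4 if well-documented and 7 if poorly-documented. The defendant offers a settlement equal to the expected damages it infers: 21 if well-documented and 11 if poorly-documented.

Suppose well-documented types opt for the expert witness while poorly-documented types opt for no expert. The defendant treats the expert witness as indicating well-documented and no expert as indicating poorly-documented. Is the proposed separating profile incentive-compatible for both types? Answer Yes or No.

No

Under these beliefs, the expert witness earns settlement 21 and no expert earns settlement 11.
well-documented: the expert witness nets 21 − 4 = 17; no expert nets 11. well-documented prefers the expert witness.
poorly-documented: the expert witness nets 21 − 7 = 14; no expert nets 11. poorly-documented would deviate to the expert witness.
poorly-documented has a profitable deviation, so the profile is not an equilibrium.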